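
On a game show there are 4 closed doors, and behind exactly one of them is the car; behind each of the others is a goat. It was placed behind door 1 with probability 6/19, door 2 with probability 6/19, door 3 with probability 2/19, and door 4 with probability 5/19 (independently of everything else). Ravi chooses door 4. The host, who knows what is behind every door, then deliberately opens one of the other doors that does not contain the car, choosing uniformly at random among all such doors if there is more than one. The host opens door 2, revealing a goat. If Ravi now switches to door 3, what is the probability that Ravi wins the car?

Condition on the true location of the car.
If it is behind door 1 (prior 6/19): the host has 2 equally likely choices, so probability 1/2; weight (6/19)·(1/2) = 3/19.
If it is behind door 2 (prior 6/19): the host opened door 2, so this case is ruled out; weight (6/19)·0 = 0.
If it is behind door 3 (prior 2/19): the host has 2 equally likely choices, so probability 1/2; weight (2/19)·(1/2) = 1/19.
If it is behind door 4 (prior 5/19): the host has 3 equally likely choices, so probability 1/3; weight (5/19)·(1/3) = 5/57.
The weights sum to 17/57.
So P(the car behind door 3 | the host opened door 2) = (1/19) / (17/57) = 3/17.

3/17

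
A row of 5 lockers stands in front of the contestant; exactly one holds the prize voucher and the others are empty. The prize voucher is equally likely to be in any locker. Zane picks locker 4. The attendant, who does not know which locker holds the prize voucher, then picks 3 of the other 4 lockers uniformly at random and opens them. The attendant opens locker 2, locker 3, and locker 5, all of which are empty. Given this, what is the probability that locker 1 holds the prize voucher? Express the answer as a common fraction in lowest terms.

1/2

Apply Bayes' rule, conditioning on where the prize voucher actually is.
If it is in either of lockers 1 and 4 (prior 1/5 each): the attendant picks exactly this set with probability 1/4 regardless, and none is the prize; weight (1/5)·(1/4) = 1/20 each.
If it is in any of lockers 2, 3, and 5 (prior 1/5 each): that locker was opened and seen not to hold the prize — ruled out; weight (1/5)·0 = 0 each.
The weights sum to 1/10.
So P(the prize voucher in locker 1 | the attendant opened locker 2, locker 3, and locker 5) = (1/20) / (1/10) = 1/2.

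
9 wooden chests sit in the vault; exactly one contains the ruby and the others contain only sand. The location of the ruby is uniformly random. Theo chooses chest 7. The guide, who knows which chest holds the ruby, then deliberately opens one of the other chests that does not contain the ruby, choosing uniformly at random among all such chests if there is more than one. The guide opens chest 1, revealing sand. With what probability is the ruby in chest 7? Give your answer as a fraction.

Apply Bayes' rule, conditioning on where the ruby actually is.
If it is in chest 1 (prior 1/9): the guide opened chest 1, so this case is ruled out; weight (1/9)·0 = 0.
If it is in any of chests 2, 3, 4, 5, 6, 8, and 9 (prior 1/9 each): the guide has 7 equally likely choices, so probability 1/7; weight (1/9)·(1/7) = 1/63 each.
If it is in chest 7 (prior 1/9): the guide has 8 equally likely choices, so probability 1/8; weight (1/9)·(1/8) = 1/72.
The weights sum to 1/8.
So P(the ruby in chest 7 | the guide opened chest 1) = (1/72) / (1/8) = 1/9.

1/9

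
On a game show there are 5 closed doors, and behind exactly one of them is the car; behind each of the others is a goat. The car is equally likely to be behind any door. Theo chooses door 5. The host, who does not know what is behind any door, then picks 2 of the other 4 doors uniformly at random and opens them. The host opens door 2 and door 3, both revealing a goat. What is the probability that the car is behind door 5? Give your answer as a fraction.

1/3

Because the host chose which doors to open without knowing where the car is, the choice is independent of the prize location. Learning that none of the 2 opened doors holds the car simply rules out those 2 locations and leaves the remaining 3 doors still equally likely by symmetry.
So P(the car behind door 5) = 1/3.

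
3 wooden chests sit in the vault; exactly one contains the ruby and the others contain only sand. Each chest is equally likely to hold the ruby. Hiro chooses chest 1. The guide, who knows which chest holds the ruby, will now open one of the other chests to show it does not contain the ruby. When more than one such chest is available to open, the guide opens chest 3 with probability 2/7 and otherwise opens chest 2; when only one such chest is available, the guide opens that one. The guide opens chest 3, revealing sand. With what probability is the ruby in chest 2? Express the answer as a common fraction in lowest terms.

7/9

Consider each possible location of the ruby in turn.
If it is in chest 1 (prior 1/3): chest 3 is available, opened with probability 2/7; weight (1/3)·(2/7) = 2/21.
If it is in chest 2 (prior 1/3): only chest 3 is available, probability 1; weight (1/3)·1 = 1/3.
If it is in chest 3 (prior 1/3): the guide opened chest 3, so this case is ruled out; weight (1/3)·0 = 0.
The weights sum to 3/7.
So P(the ruby in chest 2 | the guide opened chest 3) = (1/3) / (3/7) = 7/9.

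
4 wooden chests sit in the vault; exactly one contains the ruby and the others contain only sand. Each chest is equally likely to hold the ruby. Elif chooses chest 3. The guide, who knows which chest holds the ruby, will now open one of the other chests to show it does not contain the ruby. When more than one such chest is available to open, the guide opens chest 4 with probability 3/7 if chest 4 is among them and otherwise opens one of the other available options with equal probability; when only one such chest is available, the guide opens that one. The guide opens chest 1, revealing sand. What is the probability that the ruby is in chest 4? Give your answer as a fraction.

Apply Bayes' rule, conditioning on where the ruby actually is.
If it is in chest 1 (prior 1/4): the guide opened chest 1, so this case is ruled out; weight (1/4)·0 = 0.
If it is in chest 2 (prior 1/4): chest 4 is available but not opened, probability 4/7; weight (1/4)·(4/7) = 1/7.
If it is in chest 3 (prior 1/4): chest 4 is available but not opened; chest 1 gets probability (1 − 3/7)/2 = 2/7; weight (1/4)·(2/7) = 1/14.
If it is in chest 4 (prior 1/4): chest 4 holds the prize so is unavailable; the guide chooses uniformly among the 2 others, probability 1/2; weight (1/4)·(1/2) = 1/8.
The weights sum to 19/56.
So P(the ruby in chest 4 | the guide opened chest 1) = (1/8) / (19/56) = 7/19.

7/19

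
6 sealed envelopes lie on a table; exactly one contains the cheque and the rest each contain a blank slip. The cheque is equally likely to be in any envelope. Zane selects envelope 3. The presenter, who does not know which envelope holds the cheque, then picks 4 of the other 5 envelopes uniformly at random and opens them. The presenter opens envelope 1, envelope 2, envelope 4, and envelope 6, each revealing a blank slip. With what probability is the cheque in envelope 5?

Consider each possible location of the cheque in turn.
If it is in any of envelopes 1, 2, 4, and 6 (prior 1/6 each): that envelope was opened and seen not to hold the prize — ruled out; weight (1/6)·0 = 0 each.
If it is in either of envelopes 3 and 5 (prior 1/6 each): the presenter picks exactly this set with probability 1/5 regardless, and none is the prize; weight (1/6)·(1/5) = 1/30 each.
The weights sum to 1/15.
So P(the cheque in envelope 5 | the presenter opened envelope 1, envelope 2, envelope 4, and envelope 6) = (1/30) / (1/15) = 1/2.

1/2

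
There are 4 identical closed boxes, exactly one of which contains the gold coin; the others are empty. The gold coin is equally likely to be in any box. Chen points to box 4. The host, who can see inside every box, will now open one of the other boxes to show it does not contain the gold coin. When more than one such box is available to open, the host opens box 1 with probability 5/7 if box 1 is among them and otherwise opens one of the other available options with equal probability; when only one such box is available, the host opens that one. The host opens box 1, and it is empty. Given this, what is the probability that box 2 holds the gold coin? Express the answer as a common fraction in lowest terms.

Consider each possible location of the gold coin in turn.
If it is in box 1 (prior 1/4): the host opened box 1, so this case is ruled out; weight (1/4)·0 = 0.
If it is in any of boxes 2, 3, and 4 (prior 1/4 each): box 1 is available, opened with probability 5/7; weight (1/4)·(5/7) = 5/28 each.
The weights sum to 15/28.
So P(the gold coin in box 2 | the host opened box 1) = (5/28) / (15/28) = 1/3.

1/3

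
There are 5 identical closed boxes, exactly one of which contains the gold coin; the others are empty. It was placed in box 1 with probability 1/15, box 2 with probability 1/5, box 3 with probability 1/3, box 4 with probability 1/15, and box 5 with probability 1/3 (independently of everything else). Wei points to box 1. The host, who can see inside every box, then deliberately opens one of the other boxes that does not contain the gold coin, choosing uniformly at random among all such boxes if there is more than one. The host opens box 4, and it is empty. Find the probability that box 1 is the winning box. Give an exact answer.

3/55

Apply Bayes' rule, conditioning on where the gold coin actually is.
If it is in box 1 (prior 1/15): the host has 4 equally likely choices, so probability 1/4; weight (1/15)·(1/4) = 1/60.
If it is in box 2 (prior 1/5): the host has 3 equally likely choices, so probability 1/3; weight (1/5)·(1/3) = 1/15.
If it is in either of boxes 3 and 5 (prior 1/3 each): the host has 3 equally likely choices, so probability 1/3; weight (1/3)·(1/3) = 1/9 each.
If it is in box 4 (prior 1/15): the host opened box 4, so this case is ruled out; weight (1/15)·0 = 0.
The weights sum to 11/36.
So P(the gold coin in box 1 | the host opened box 4) = (1/60) / (11/36) = 3/55.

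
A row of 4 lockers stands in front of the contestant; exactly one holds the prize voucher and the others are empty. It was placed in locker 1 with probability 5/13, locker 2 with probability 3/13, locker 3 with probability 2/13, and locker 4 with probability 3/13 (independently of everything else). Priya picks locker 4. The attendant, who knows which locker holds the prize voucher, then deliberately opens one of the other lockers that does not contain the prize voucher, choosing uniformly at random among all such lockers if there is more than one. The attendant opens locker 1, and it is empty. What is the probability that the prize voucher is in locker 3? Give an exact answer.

2/7

Apply Bayes' rule, conditioning on where the prize voucher actually is.
If it is in locker 1 (prior 5/13): the attendant opened locker 1, so this case is ruled out; weight (5/13)·0 = 0.
If it is in locker 2 (prior 3/13): the attendant has 2 equally likely choices, so probability 1/2; weight (3/13)·(1/2) = 3/26.
If it is in locker 3 (prior 2/13): the attendant has 2 equally likely choices, so probability 1/2; weight (2/13)·(1/2) = 1/13.
If it is in locker 4 (prior 3/13): the attendant has 3 equally likely choices, so probability 1/3; weight (3/13)·(1/3) = 1/13.
The weights sum to 7/26.
So P(the prize voucher in locker 3 | the attendant opened locker 1) = (1/13) / (7/26) = 2/7.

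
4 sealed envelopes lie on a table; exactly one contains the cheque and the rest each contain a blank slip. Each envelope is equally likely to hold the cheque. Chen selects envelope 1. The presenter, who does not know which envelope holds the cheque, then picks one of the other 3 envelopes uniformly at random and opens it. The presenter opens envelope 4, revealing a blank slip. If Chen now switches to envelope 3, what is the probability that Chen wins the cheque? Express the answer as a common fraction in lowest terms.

Because the presenter chose which envelope to open without knowing where the cheque is, the choice is independent of the prize location. Learning that envelope 4 does not hold the cheque simply rules out that one location and leaves the remaining 3 envelopes still equally likely by symmetry.
So P(the cheque in envelope 3) = 1/3.

1/3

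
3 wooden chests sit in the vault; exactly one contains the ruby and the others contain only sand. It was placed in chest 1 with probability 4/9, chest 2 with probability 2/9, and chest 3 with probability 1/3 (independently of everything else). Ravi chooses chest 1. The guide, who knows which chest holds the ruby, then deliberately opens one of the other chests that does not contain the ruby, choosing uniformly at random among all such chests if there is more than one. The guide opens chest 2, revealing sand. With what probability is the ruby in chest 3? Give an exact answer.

Condition on the true location of the ruby.
If it is in chest 1 (prior 4/9): the guide has 2 equally likely choices, so probability 1/2; weight (4/9)·(1/2) = 2/9.
If it is in chest 2 (prior 2/9): the guide opened chest 2, so this case is ruled out; weight (2/9)·0 = 0.
If it is in chest 3 (prior 1/3): the guide has no choice, probability 1; weight (1/3)·1 = 1/3.
The weights sum to 5/9.
So P(the ruby in chest 3 | the guide opened chest 2) = (1/3) / (5/9) = 3/5.

3/5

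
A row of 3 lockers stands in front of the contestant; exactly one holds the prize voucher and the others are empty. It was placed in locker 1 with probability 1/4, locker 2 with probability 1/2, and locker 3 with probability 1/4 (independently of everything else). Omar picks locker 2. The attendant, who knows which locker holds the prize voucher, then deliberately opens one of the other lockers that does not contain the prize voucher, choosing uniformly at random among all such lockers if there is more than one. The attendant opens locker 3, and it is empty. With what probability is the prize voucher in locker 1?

Apply Bayes' rule, conditioning on where the prize voucher actually is.
If it is in locker 1 (prior 1/4): the attendant has no choice, probability 1; weight (1/4)·1 = 1/4.
If it is in locker 2 (prior 1/2): the attendant has 2 equally likely choices, so probability 1/2; weight (1/2)·(1/2) = 1/4.
If it is in locker 3 (prior 1/4): the attendant opened locker 3, so this case is ruled out; weight (1/4)·0 = 0.
The weights sum to 1/2.
So P(the prize voucher in locker 1 | the attendant opened locker 3) = (1/4) / (1/2) = 1/2.

1/2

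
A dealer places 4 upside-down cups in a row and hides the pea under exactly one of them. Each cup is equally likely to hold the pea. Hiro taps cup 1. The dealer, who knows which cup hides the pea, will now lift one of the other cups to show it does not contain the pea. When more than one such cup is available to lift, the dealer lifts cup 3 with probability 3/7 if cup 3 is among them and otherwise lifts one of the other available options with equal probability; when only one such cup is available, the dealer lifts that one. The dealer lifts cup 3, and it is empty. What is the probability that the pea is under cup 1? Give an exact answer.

1/3

Apply Bayes' rule, conditioning on where the pea actually is.
If it is under any of cups 1, 2, and 4 (prior 1/4 each): cup 3 is available, opened with probability 3/7; weight (1/4)·(3/7) = 3/28 each.
If it is under cup 3 (prior 1/4): the dealer opened cup 3, so this case is ruled out; weight (1/4)·0 = 0.
The weights sum to 9/28.
So P(the pea under cup 1 | the dealer opened cup 3) = (3/28) / (9/28) = 1/3.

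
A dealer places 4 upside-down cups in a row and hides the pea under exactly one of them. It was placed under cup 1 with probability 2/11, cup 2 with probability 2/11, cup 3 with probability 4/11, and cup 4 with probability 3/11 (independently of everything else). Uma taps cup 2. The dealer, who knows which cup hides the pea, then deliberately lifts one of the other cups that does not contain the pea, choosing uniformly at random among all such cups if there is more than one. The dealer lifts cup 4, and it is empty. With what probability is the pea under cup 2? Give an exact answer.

2/11

Condition on the true location of the pea.
If it is under cup 1 (prior 2/11): the dealer has 2 equally likely choices, so probability 1/2; weight (2/11)·(1/2) = 1/11.
If it is under cup 2 (prior 2/11): the dealer has 3 equally likely choices, so probability 1/3; weight (2/11)·(1/3) = 2/33.
If it is under cup 3 (prior 4/11): the dealer has 2 equally likely choices, so probability 1/2; weight (4/11)·(1/2) = 2/11.
If it is under cup 4 (prior 3/11): the dealer opened cup 4, so this case is ruled out; weight (3/11)·0 = 0.
The weights sum to 1/3.
So P(the pea under cup 2 | the dealer opened cup 4) = (2/33) / (1/3) = 2/11.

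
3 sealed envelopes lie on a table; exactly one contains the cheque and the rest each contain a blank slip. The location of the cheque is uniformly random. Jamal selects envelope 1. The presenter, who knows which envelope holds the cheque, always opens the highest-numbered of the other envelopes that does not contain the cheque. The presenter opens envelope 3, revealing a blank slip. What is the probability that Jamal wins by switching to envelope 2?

Apply Bayes' rule, conditioning on where the cheque actually is.
If it is in either of envelopes 1 and 2 (prior 1/3 each): envelope 3 is the highest-numbered option available, probability 1; weight (1/3)·1 = 1/3 each.
If it is in envelope 3 (prior 1/3): the presenter opened envelope 3, so this case is ruled out; weight (1/3)·0 = 0.
The weights sum to 2/3.
So P(the cheque in envelope 2 | the presenter opened envelope 3) = (1/3) / (2/3) = 1/2.

1/2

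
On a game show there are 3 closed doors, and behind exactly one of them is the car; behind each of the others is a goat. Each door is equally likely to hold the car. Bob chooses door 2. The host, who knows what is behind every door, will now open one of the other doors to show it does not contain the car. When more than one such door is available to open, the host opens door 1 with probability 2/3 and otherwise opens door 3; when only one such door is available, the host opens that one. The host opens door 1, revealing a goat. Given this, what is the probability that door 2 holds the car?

2/5

Consider each possible location of the car in turn.
If it is behind door 1 (prior 1/3): the host opened door 1, so this case is ruled out; weight (1/3)·0 = 0.
If it is behind door 2 (prior 1/3): door 1 is available, opened with probability 2/3; weight (1/3)·(2/3) = 2/9.
If it is behind door 3 (prior 1/3): only door 1 is available, probability 1; weight (1/3)·1 = 1/3.
The weights sum to 5/9.
So P(the car behind door 2 | the host opened door 1) = (2/9) / (5/9) = 2/5.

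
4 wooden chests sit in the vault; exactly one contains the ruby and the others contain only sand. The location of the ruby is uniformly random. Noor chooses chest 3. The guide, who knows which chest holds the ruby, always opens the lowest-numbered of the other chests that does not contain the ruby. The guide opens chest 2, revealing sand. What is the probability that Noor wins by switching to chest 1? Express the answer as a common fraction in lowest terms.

Condition on the true location of the ruby.
If it is in chest 1 (prior 1/4): chest 2 is the lowest-numbered option available, probability 1; weight (1/4)·1 = 1/4.
If it is in chest 2 (prior 1/4): the guide opened chest 2, so this case is ruled out; weight (1/4)·0 = 0.
If it is in either of chests 3 and 4 (prior 1/4 each): the guide would have opened chest 1 instead, probability 0; weight (1/4)·0 = 0 each.
The weights sum to 1/4.
So P(the ruby in chest 1 | the guide opened chest 2) = (1/4) / (1/4) = 1.

1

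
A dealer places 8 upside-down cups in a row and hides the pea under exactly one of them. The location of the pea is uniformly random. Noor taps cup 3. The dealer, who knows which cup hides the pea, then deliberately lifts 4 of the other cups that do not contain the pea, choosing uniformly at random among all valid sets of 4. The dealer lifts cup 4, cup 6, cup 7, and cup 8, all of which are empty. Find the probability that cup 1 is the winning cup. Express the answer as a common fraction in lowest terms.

7/24

Condition on the true location of the pea.
If it is under any of cups 1, 2, and 5 (prior 1/8 each): the dealer has 15 equally likely choices, so probability 1/15; weight (1/8)·(1/15) = 1/120 each.
If it is under cup 3 (prior 1/8): the dealer has 35 equally likely choices, so probability 1/35; weight (1/8)·(1/35) = 1/280.
If it is under any of cups 4, 6, 7, and 8 (prior 1/8 each): that cup was opened and seen not to hold the prize — ruled out; weight (1/8)·0 = 0 each.
The weights sum to 1/35.
So P(the pea under cup 1 | the dealer opened cup 4, cup 6, cup 7, and cup 8) = (1/120) / (1/35) = 7/24.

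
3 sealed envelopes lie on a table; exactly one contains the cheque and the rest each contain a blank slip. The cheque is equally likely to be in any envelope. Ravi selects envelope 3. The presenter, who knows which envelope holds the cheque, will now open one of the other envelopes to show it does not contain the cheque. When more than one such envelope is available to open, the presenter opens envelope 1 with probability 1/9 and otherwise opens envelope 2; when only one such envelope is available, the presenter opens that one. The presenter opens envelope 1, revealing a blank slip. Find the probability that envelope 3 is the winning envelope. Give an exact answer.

1/10

Consider each possible location of the cheque in turn.
If it is in envelope 1 (prior 1/3): the presenter opened envelope 1, so this case is ruled out; weight (1/3)·0 = 0.
If it is in envelope 2 (prior 1/3): only envelope 1 is available, probability 1; weight (1/3)·1 = 1/3.
If it is in envelope 3 (prior 1/3): envelope 1 is available, opened with probability 1/9; weight (1/3)·(1/9) = 1/27.
The weights sum to 10/27.
So P(the cheque in envelope 3 | the presenter opened envelope 1) = (1/27) / (10/27) = 1/10.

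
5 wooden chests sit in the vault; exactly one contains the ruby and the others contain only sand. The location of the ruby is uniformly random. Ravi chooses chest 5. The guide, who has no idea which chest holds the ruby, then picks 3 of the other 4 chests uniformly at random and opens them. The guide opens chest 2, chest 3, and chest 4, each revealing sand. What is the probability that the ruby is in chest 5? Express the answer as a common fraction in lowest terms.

Apply Bayes' rule, conditioning on where the ruby actually is.
If it is in either of chests 1 and 5 (prior 1/5 each): the guide picks exactly this set with probability 1/4 regardless, and none is the prize; weight (1/5)·(1/4) = 1/20 each.
If it is in any of chests 2, 3, and 4 (prior 1/5 each): that chest was opened and seen not to hold the prize — ruled out; weight (1/5)·0 = 0 each.
The weights sum to 1/10.
So P(the ruby in chest 5 | the guide opened chest 2, chest 3, and chest 4) = (1/20) / (1/10) = 1/2.

1/2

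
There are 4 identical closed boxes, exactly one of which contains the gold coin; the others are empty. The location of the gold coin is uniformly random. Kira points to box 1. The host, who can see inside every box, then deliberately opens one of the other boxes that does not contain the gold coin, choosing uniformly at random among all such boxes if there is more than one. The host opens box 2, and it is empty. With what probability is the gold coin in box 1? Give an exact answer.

1/4

Apply Bayes' rule, conditioning on where the gold coin actually is.
If it is in box 1 (prior 1/4): the host has 3 equally likely choices, so probability 1/3; weight (1/4)·(1/3) = 1/12.
If it is in box 2 (prior 1/4): the host opened box 2, so this case is ruled out; weight (1/4)·0 = 0.
If it is in either of boxes 3 and 4 (prior 1/4 each): the host has 2 equally likely choices, so probability 1/2; weight (1/4)·(1/2) = 1/8 each.
The weights sum to 1/3.
So P(the gold coin in box 1 | the host opened box 2) = (1/12) / (1/3) = 1/4.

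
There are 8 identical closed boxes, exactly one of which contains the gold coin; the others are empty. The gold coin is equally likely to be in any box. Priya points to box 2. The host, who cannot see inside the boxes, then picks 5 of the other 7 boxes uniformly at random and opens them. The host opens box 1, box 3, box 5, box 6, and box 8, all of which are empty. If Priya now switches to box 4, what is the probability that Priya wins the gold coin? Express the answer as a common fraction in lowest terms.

1/3

Because the host chose which boxes to open without knowing where the gold coin is, the choice is independent of the prize location. Learning that none of the 5 opened boxes holds the gold coin simply rules out those 5 locations and leaves the remaining 3 boxes still equally likely by symmetry.
So P(the gold coin in box 4) = 1/3.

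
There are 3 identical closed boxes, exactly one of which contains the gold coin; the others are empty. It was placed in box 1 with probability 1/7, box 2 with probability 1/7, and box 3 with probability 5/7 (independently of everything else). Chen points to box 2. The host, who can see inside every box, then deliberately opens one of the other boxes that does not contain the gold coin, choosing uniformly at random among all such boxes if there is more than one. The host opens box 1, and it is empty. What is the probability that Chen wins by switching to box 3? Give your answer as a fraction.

10/11

Condition on the true location of the gold coin.
If it is in box 1 (prior 1/7): the host opened box 1, so this case is ruled out; weight (1/7)·0 = 0.
If it is in box 2 (prior 1/7): the host has 2 equally likely choices, so probability 1/2; weight (1/7)·(1/2) = 1/14.
If it is in box 3 (prior 5/7): the host has no choice, probability 1; weight (5/7)·1 = 5/7.
The weights sum to 11/14.
So P(the gold coin in box 3 | the host opened box 1) = (5/7) / (11/14) = 10/11.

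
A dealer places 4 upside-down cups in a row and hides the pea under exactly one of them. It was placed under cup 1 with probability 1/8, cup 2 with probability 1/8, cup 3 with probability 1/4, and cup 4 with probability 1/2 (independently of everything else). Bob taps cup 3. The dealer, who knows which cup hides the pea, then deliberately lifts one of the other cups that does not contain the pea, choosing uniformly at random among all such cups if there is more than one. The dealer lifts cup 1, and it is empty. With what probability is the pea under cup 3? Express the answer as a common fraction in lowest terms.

4/19

Consider each possible location of the pea in turn.
If it is under cup 1 (prior 1/8): the dealer opened cup 1, so this case is ruled out; weight (1/8)·0 = 0.
If it is under cup 2 (prior 1/8): the dealer has 2 equally likely choices, so probability 1/2; weight (1/8)·(1/2) = 1/16.
If it is under cup 3 (prior 1/4): the dealer has 3 equally likely choices, so probability 1/3; weight (1/4)·(1/3) = 1/12.
If it is under cup 4 (prior 1/2): the dealer has 2 equally likely choices, so probability 1/2; weight (1/2)·(1/2) = 1/4.
The weights sum to 19/48.
So P(the pea under cup 3 | the dealer opened cup 1) = (1/12) / (19/48) = 4/19.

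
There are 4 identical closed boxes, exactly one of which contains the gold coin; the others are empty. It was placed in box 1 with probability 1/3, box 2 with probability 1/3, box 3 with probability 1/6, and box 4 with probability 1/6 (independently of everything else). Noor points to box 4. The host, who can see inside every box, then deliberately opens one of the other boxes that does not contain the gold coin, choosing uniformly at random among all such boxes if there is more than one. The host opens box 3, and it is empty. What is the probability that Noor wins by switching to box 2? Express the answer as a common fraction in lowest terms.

3/7

Condition on the true location of the gold coin.
If it is in either of boxes 1 and 2 (prior 1/3 each): the host has 2 equally likely choices, so probability 1/2; weight (1/3)·(1/2) = 1/6 each.
If it is in box 3 (prior 1/6): the host opened box 3, so this case is ruled out; weight (1/6)·0 = 0.
If it is in box 4 (prior 1/6): the host has 3 equally likely choices, so probability 1/3; weight (1/6)·(1/3) = 1/18.
The weights sum to 7/18.
So P(the gold coin in box 2 | the host opened box 3) = (1/6) / (7/18) = 3/7.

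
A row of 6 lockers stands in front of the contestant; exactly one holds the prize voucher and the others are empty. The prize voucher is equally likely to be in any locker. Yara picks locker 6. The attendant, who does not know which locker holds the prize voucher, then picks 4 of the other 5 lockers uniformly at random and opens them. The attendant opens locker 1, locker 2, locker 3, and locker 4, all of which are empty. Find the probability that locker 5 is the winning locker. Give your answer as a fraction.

1/2

Consider each possible location of the prize voucher in turn.
If it is in any of lockers 1, 2, 3, and 4 (prior 1/6 each): that locker was opened and seen not to hold the prize — ruled out; weight (1/6)·0 = 0 each.
If it is in either of lockers 5 and 6 (prior 1/6 each): the attendant picks exactly this set with probability 1/5 regardless, and none is the prize; weight (1/6)·(1/5) = 1/30 each.
The weights sum to 1/15.
So P(the prize voucher in locker 5 | the attendant opened locker 1, locker 2, locker 3, and locker 4) = (1/30) / (1/15) = 1/2.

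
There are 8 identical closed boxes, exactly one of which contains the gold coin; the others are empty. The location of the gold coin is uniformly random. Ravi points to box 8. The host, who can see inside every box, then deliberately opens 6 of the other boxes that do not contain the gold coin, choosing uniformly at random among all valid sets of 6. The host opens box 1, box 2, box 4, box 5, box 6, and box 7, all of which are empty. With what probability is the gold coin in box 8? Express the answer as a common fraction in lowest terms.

1/8

Condition on the true location of the gold coin.
If it is in any of boxes 1, 2, 4, 5, 6, and 7 (prior 1/8 each): that box was opened and seen not to hold the prize — ruled out; weight (1/8)·0 = 0 each.
If it is in box 3 (prior 1/8): the host has no choice, probability 1; weight (1/8)·1 = 1/8.
If it is in box 8 (prior 1/8): the host has 7 equally likely choices, so probability 1/7; weight (1/8)·(1/7) = 1/56.
The weights sum to 1/7.
So P(the gold coin in box 8 | the host opened box 1, box 2, box 4, box 5, box 6, and box 7) = (1/56) / (1/7) = 1/8.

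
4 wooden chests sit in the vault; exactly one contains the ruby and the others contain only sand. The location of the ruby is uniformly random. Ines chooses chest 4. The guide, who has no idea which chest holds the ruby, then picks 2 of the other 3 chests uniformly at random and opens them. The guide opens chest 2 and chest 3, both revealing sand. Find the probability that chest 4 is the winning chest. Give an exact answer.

1/2

Because the guide chose which chests to open without knowing where the ruby is, the choice is independent of the prize location. Learning that none of the 2 opened chests holds the ruby simply rules out those 2 locations and leaves the remaining 2 chests still equally likely by symmetry.
So P(the ruby in chest 4) = 1/2.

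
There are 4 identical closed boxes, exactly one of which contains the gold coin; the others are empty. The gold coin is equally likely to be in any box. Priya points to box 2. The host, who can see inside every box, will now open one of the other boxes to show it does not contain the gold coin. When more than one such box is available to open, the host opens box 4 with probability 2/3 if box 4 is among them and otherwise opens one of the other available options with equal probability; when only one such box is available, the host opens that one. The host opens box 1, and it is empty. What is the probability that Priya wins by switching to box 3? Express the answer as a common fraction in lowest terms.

Apply Bayes' rule, conditioning on where the gold coin actually is.
If it is in box 1 (prior 1/4): the host opened box 1, so this case is ruled out; weight (1/4)·0 = 0.
If it is in box 2 (prior 1/4): box 4 is available but not opened; box 1 gets probability (1 − 2/3)/2 = 1/6; weight (1/4)·(1/6) = 1/24.
If it is in box 3 (prior 1/4): box 4 is available but not opened, probability 1/3; weight (1/4)·(1/3) = 1/12.
If it is in box 4 (prior 1/4): box 4 holds the prize so is unavailable; the host chooses uniformly among the 2 others, probability 1/2; weight (1/4)·(1/2) = 1/8.
The weights sum to 1/4.
So P(the gold coin in box 3 | the host opened box 1) = (1/12) / (1/4) = 1/3.

1/3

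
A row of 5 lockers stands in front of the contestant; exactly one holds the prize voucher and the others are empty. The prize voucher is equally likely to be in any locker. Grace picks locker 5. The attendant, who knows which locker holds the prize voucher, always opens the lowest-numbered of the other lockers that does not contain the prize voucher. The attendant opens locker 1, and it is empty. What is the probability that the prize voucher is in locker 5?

Apply Bayes' rule, conditioning on where the prize voucher actually is.
If it is in locker 1 (prior 1/5): the attendant opened locker 1, so this case is ruled out; weight (1/5)·0 = 0.
If it is in any of lockers 2, 3, 4, and 5 (prior 1/5 each): locker 1 is the lowest-numbered option available, probability 1; weight (1/5)·1 = 1/5 each.
The weights sum to 4/5.
So P(the prize voucher in locker 5 | the attendant opened locker 1) = (1/5) / (4/5) = 1/4.

1/4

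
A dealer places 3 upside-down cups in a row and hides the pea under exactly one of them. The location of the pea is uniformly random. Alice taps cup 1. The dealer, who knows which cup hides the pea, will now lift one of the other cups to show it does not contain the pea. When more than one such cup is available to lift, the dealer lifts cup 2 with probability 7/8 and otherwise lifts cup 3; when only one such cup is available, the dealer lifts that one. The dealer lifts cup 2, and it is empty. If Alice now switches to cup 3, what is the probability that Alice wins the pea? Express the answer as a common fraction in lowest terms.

8/15

Condition on the true location of the pea.
If it is under cup 1 (prior 1/3): cup 2 is available, opened with probability 7/8; weight (1/3)·(7/8) = 7/24.
If it is under cup 2 (prior 1/3): the dealer opened cup 2, so this case is ruled out; weight (1/3)·0 = 0.
If it is under cup 3 (prior 1/3): only cup 2 is available, probability 1; weight (1/3)·1 = 1/3.
The weights sum to 5/8.
So P(the pea under cup 3 | the dealer opened cup 2) = (1/3) / (5/8) = 8/15.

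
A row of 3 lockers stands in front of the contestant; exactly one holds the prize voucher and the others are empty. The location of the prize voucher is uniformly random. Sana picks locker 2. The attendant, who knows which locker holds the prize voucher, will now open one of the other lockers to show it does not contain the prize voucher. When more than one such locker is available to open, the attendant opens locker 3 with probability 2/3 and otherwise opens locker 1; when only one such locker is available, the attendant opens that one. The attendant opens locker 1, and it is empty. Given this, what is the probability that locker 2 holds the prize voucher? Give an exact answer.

1/4

Consider each possible location of the prize voucher in turn.
If it is in locker 1 (prior 1/3): the attendant opened locker 1, so this case is ruled out; weight (1/3)·0 = 0.
If it is in locker 2 (prior 1/3): locker 3 is available but not opened, probability 1/3; weight (1/3)·(1/3) = 1/9.
If it is in locker 3 (prior 1/3): only locker 1 is available, probability 1; weight (1/3)·1 = 1/3.
The weights sum to 4/9.
So P(the prize voucher in locker 2 | the attendant opened locker 1) = (1/9) / (4/9) = 1/4.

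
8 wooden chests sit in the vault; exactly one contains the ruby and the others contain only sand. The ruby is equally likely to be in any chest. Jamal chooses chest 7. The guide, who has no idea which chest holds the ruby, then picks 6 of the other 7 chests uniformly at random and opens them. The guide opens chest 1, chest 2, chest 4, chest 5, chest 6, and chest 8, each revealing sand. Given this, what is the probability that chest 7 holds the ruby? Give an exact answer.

1/2

Apply Bayes' rule, conditioning on where the ruby actually is.
If it is in any of chests 1, 2, 4, 5, 6, and 8 (prior 1/8 each): that chest was opened and seen not to hold the prize — ruled out; weight (1/8)·0 = 0 each.
If it is in either of chests 3 and 7 (prior 1/8 each): the guide picks exactly this set with probability 1/7 regardless, and none is the prize; weight (1/8)·(1/7) = 1/56 each.
The weights sum to 1/28.
So P(the ruby in chest 7 | the guide opened chest 1, chest 2, chest 4, chest 5, chest 6, and chest 8) = (1/56) / (1/28) = 1/2.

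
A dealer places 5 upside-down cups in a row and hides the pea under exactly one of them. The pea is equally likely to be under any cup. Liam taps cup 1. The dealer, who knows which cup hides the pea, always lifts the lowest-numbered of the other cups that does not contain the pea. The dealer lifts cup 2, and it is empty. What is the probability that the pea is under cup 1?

Apply Bayes' rule, conditioning on where the pea actually is.
If it is under any of cups 1, 3, 4, and 5 (prior 1/5 each): cup 2 is the lowest-numbered option available, probability 1; weight (1/5)·1 = 1/5 each.
If it is under cup 2 (prior 1/5): the dealer opened cup 2, so this case is ruled out; weight (1/5)·0 = 0.
The weights sum to 4/5.
So P(the pea under cup 1 | the dealer opened cup 2) = (1/5) / (4/5) = 1/4.

1/4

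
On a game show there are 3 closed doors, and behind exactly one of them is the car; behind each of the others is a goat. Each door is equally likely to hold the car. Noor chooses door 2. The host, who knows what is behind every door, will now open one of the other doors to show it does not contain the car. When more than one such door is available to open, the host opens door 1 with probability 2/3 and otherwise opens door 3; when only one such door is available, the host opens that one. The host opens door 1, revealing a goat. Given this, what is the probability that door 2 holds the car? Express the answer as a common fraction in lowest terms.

2/5

Apply Bayes' rule, conditioning on where the car actually is.
If it is behind door 1 (prior 1/3): the host opened door 1, so this case is ruled out; weight (1/3)·0 = 0.
If it is behind door 2 (prior 1/3): door 1 is available, opened with probability 2/3; weight (1/3)·(2/3) = 2/9.
If it is behind door 3 (prior 1/3): only door 1 is available, probability 1; weight (1/3)·1 = 1/3.
The weights sum to 5/9.
So P(the car behind door 2 | the host opened door 1) = (2/9) / (5/9) = 2/5.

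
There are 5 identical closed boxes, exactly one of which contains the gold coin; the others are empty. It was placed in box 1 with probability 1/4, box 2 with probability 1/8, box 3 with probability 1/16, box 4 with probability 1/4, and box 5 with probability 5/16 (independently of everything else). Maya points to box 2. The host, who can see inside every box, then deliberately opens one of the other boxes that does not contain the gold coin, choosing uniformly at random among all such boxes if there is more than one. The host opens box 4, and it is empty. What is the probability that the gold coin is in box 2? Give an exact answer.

3/23

Condition on the true location of the gold coin.
If it is in box 1 (prior 1/4): the host has 3 equally likely choices, so probability 1/3; weight (1/4)·(1/3) = 1/12.
If it is in box 2 (prior 1/8): the host has 4 equally likely choices, so probability 1/4; weight (1/8)·(1/4) = 1/32.
If it is in box 3 (prior 1/16): the host has 3 equally likely choices, so probability 1/3; weight (1/16)·(1/3) = 1/48.
If it is in box 4 (prior 1/4): the host opened box 4, so this case is ruled out; weight (1/4)·0 = 0.
If it is in box 5 (prior 5/16): the host has 3 equally likely choices, so probability 1/3; weight (5/16)·(1/3) = 5/48.
The weights sum to 23/96.
So P(the gold coin in box 2 | the host opened box 4) = (1/32) / (23/96) = 3/23.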